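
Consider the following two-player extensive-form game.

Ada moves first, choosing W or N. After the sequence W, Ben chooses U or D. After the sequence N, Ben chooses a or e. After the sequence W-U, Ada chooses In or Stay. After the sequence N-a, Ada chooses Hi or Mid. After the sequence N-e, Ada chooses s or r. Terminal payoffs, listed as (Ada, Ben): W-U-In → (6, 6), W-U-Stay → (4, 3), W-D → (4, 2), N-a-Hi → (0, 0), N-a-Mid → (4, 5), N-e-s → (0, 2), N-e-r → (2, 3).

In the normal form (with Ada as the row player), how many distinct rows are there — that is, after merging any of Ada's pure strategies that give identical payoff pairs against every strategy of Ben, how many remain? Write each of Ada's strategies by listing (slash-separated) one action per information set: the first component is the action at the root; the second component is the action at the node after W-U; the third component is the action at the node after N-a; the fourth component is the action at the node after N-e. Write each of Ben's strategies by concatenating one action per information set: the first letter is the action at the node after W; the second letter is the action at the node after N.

Ada has 16 pure strategies: W/In/Hi/s, W/In/Hi/r, W/In/Mid/s, W/In/Mid/r, W/Stay/Hi/s, W/Stay/Hi/r, W/Stay/Mid/s, W/Stay/Mid/r, N/In/Hi/s, N/In/Hi/r, N/In/Mid/s, N/In/Mid/r, N/Stay/Hi/s, N/Stay/Hi/r, N/Stay/Mid/s, N/Stay/Mid/r. Columns: Ua, Ue, Da, De.
{W/In/Hi/s, W/In/Hi/r, W/In/Mid/s, W/In/Mid/r} → row (6,6) (6,6) (4,2) (4,2)
{W/Stay/Hi/s, W/Stay/Hi/r, W/Stay/Mid/s, W/Stay/Mid/r} → row (4,3) (4,3) (4,2) (4,2)
{N/In/Hi/s, N/Stay/Hi/s} → row (0,0) (0,2) (0,0) (0,2)
{N/In/Hi/r, N/Stay/Hi/r} → row (0,0) (2,3) (0,0) (2,3)
{N/In/Mid/s, N/Stay/Mid/s} → row (4,5) (0,2) (4,5) (0,2)
{N/In/Mid/r, N/Stay/Mid/r} → row (4,5) (2,3) (4,5) (2,3)
That's 6 distinct rows out of 16 strategies.

6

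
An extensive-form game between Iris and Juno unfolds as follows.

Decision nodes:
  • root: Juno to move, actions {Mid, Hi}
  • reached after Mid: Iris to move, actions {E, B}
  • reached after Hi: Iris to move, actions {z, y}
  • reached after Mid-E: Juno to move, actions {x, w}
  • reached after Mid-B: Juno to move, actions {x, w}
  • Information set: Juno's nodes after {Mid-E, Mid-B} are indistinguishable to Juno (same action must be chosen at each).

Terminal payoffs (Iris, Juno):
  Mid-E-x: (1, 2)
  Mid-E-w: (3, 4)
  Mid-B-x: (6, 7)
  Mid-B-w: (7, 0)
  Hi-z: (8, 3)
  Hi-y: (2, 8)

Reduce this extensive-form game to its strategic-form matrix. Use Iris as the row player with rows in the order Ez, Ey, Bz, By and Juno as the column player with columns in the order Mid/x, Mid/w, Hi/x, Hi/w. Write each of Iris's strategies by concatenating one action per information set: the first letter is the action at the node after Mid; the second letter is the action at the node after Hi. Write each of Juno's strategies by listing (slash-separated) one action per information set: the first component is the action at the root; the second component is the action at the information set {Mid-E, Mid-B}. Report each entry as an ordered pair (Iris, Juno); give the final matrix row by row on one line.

Ez: (1,2) (3,4) (8,3) (8,3) | Ey: (1,2) (3,4) (2,8) (2,8) | Bz: (6,7) (7,0) (8,3) (8,3) | By: (6,7) (7,0) (2,8) (2,8)

        Mid/x    Mid/w     Hi/x     Hi/w
  Ez    (1,2)    (3,4)    (8,3)    (8,3)
  Ey    (1,2)    (3,4)    (2,8)    (2,8)
  Bz    (6,7)    (7,0)    (8,3)    (8,3)
  By    (6,7)    (7,0)    (2,8)    (2,8)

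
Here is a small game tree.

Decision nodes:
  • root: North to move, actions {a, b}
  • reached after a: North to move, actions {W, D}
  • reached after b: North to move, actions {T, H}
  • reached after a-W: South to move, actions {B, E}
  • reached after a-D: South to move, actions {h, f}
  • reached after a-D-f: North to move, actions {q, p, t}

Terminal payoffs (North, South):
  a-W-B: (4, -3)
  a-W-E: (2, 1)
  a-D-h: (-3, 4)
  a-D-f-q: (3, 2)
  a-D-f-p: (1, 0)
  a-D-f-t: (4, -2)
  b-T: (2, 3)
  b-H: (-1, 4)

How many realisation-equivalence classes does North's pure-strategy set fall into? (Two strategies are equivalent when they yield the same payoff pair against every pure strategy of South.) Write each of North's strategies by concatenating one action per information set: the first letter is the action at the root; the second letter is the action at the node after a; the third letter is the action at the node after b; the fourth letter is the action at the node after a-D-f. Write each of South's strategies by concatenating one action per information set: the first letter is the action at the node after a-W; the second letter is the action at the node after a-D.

North has 24 pure strategies: aWTq, aWTp, aWTt, aWHq, aWHp, aWHt, aDTq, aDTp, aDTt, aDHq, aDHp, aDHt, bWTq, bWTp, bWTt, bWHq, bWHp, bWHt, bDTq, bDTp, bDTt, bDHq, bDHp, bDHt. Columns: Bh, Bf, Eh, Ef.
{aWTq, aWTp, aWTt, aWHq, aWHp, aWHt} → row (4,-3) (4,-3) (2,1) (2,1)
{aDTq, aDHq} → row (-3,4) (3,2) (-3,4) (3,2)
{aDTp, aDHp} → row (-3,4) (1,0) (-3,4) (1,0)
{aDTt, aDHt} → row (-3,4) (4,-2) (-3,4) (4,-2)
{bWTq, bWTp, bWTt, bDTq, bDTp, bDTt} → row (2,3) (2,3) (2,3) (2,3)
{bWHq, bWHp, bWHt, bDHq, bDHp, bDHt} → row (-1,4) (-1,4) (-1,4) (-1,4)
That's 6 distinct rows out of 24 strategies.

6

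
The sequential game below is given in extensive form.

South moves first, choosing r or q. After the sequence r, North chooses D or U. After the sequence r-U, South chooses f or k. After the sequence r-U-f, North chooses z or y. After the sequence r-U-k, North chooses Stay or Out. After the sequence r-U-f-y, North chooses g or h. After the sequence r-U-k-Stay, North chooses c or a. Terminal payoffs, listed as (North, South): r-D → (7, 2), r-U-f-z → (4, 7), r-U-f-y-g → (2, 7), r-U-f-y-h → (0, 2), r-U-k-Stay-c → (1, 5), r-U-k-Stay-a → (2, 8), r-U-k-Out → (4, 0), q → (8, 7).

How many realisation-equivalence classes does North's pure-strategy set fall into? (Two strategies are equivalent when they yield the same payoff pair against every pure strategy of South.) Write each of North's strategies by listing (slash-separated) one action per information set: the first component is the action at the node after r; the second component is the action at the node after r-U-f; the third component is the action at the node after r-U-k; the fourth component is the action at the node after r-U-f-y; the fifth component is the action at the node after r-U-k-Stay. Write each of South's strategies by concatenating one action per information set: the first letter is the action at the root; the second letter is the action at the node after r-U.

10

North has 32 pure strategies: D/z/Stay/g/c, D/z/Stay/g/a, D/z/Stay/h/c, D/z/Stay/h/a, D/z/Out/g/c, D/z/Out/g/a, D/z/Out/h/c, D/z/Out/h/a, D/y/Stay/g/c, D/y/Stay/g/a, D/y/Stay/h/c, D/y/Stay/h/a, D/y/Out/g/c, D/y/Out/g/a, D/y/Out/h/c, D/y/Out/h/a, U/z/Stay/g/c, U/z/Stay/g/a, U/z/Stay/h/c, U/z/Stay/h/a, U/z/Out/g/c, U/z/Out/g/a, U/z/Out/h/c, U/z/Out/h/a, U/y/Stay/g/c, U/y/Stay/g/a, U/y/Stay/h/c, U/y/Stay/h/a, U/y/Out/g/c, U/y/Out/g/a, U/y/Out/h/c, U/y/Out/h/a. Columns: rf, rk, qf, qk.
{D/z/Stay/g/c, D/z/Stay/g/a, D/z/Stay/h/c, D/z/Stay/h/a, D/z/Out/g/c, D/z/Out/g/a, D/z/Out/h/c, D/z/Out/h/a, D/y/Stay/g/c, D/y/Stay/g/a, D/y/Stay/h/c, D/y/Stay/h/a, D/y/Out/g/c, D/y/Out/g/a, D/y/Out/h/c, D/y/Out/h/a} → row (7,2) (7,2) (8,7) (8,7)
{U/z/Stay/g/c, U/z/Stay/h/c} → row (4,7) (1,5) (8,7) (8,7)
{U/z/Stay/g/a, U/z/Stay/h/a} → row (4,7) (2,8) (8,7) (8,7)
{U/z/Out/g/c, U/z/Out/g/a, U/z/Out/h/c, U/z/Out/h/a} → row (4,7) (4,0) (8,7) (8,7)
{U/y/Stay/g/c} → row (2,7) (1,5) (8,7) (8,7)
{U/y/Stay/g/a} → row (2,7) (2,8) (8,7) (8,7)
{U/y/Stay/h/c} → row (0,2) (1,5) (8,7) (8,7)
{U/y/Stay/h/a} → row (0,2) (2,8) (8,7) (8,7)
{U/y/Out/g/c, U/y/Out/g/a} → row (2,7) (4,0) (8,7) (8,7)
{U/y/Out/h/c, U/y/Out/h/a} → row (0,2) (4,0) (8,7) (8,7)
That's 10 distinct rows out of 32 strategies.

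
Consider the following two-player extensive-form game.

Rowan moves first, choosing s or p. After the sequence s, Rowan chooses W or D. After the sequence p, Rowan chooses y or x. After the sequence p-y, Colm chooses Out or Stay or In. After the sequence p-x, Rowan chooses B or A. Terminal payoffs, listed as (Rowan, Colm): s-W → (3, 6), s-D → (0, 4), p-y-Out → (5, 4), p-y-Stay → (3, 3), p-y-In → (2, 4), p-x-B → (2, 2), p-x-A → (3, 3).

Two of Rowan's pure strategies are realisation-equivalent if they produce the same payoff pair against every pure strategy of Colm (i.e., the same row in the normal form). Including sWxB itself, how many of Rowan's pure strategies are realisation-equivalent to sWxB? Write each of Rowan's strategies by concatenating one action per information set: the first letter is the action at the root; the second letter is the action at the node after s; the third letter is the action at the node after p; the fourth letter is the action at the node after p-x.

Row for sWxB (columns Out, Stay, In): (3,6) (3,6) (3,6).
Under sWxB, Rowan's choice at the node after p and at the node after p-x can never be reached regardless of what Colm does, so varying those choices leaves every outcome unchanged.
Holding the reachable choices fixed and varying the unreachable ones freely already gives 2 × 2 = 4 equivalent strategies.
No other strategy reproduces this row, so those 4 are the full class: sWyB, sWyA, sWxB, sWxA.

4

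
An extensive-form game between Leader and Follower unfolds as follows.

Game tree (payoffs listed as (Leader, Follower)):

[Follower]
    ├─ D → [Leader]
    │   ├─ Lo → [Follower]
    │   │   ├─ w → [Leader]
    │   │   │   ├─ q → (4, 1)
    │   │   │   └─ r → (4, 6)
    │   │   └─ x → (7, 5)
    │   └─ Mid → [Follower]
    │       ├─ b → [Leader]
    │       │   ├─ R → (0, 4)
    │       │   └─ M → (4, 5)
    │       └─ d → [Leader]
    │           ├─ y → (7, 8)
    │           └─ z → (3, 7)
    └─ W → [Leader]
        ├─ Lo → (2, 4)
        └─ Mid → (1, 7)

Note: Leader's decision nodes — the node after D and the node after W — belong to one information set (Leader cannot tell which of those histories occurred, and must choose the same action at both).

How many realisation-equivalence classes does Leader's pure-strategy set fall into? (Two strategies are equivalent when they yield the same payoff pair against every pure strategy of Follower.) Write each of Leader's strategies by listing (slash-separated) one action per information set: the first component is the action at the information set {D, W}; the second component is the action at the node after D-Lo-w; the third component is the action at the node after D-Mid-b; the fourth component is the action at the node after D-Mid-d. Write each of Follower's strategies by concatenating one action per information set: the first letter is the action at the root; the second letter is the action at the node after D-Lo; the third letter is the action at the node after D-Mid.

Leader has 16 pure strategies: Lo/q/R/y, Lo/q/R/z, Lo/q/M/y, Lo/q/M/z, Lo/r/R/y, Lo/r/R/z, Lo/r/M/y, Lo/r/M/z, Mid/q/R/y, Mid/q/R/z, Mid/q/M/y, Mid/q/M/z, Mid/r/R/y, Mid/r/R/z, Mid/r/M/y, Mid/r/M/z. Columns: Dwb, Dwd, Dxb, Dxd, Wwb, Wwd, Wxb, Wxd.
{Lo/q/R/y, Lo/q/R/z, Lo/q/M/y, Lo/q/M/z} → row (4,1) (4,1) (7,5) (7,5) (2,4) (2,4) (2,4) (2,4)
{Lo/r/R/y, Lo/r/R/z, Lo/r/M/y, Lo/r/M/z} → row (4,6) (4,6) (7,5) (7,5) (2,4) (2,4) (2,4) (2,4)
{Mid/q/R/y, Mid/r/R/y} → row (0,4) (7,8) (0,4) (7,8) (1,7) (1,7) (1,7) (1,7)
{Mid/q/R/z, Mid/r/R/z} → row (0,4) (3,7) (0,4) (3,7) (1,7) (1,7) (1,7) (1,7)
{Mid/q/M/y, Mid/r/M/y} → row (4,5) (7,8) (4,5) (7,8) (1,7) (1,7) (1,7) (1,7)
{Mid/q/M/z, Mid/r/M/z} → row (4,5) (3,7) (4,5) (3,7) (1,7) (1,7) (1,7) (1,7)
That's 6 distinct rows out of 16 strategies.

6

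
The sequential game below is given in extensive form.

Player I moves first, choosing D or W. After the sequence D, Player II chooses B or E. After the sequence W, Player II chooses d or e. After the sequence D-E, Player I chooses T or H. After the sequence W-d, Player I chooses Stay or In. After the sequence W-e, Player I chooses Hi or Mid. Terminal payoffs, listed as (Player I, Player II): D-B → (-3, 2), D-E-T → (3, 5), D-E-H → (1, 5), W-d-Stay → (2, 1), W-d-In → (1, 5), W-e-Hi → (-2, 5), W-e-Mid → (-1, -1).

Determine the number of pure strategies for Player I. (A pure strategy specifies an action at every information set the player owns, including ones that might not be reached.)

16

Player I owns the root with actions {D, W} — two choices.
Player I owns the node after D-E with actions {T, H} — two choices.
Player I owns the node after W-d with actions {Stay, In} — two choices.
Player I owns the node after W-e with actions {Hi, Mid} — two choices.
A pure strategy fixes one action at each information set independently, so the count is the product 2 × 2 × 2 × 2 = 16.
(For reference, Player II has 4 pure strategies, giving a 16×4 normal-form matrix.)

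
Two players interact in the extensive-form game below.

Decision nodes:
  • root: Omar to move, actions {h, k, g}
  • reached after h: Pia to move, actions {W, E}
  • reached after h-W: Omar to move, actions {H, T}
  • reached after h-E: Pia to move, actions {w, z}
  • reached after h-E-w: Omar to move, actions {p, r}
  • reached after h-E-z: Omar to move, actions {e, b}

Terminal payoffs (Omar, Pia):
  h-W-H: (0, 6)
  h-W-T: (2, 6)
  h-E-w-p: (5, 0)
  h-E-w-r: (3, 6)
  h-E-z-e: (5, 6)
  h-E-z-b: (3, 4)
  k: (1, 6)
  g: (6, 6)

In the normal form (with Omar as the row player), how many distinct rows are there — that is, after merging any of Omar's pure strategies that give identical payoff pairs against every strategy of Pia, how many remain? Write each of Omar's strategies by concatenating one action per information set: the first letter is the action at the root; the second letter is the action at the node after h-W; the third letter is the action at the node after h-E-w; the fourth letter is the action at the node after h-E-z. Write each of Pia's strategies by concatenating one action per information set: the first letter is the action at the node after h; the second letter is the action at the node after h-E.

Omar has 24 pure strategies: hHpe, hHpb, hHre, hHrb, hTpe, hTpb, hTre, hTrb, kHpe, kHpb, kHre, kHrb, kTpe, kTpb, kTre, kTrb, gHpe, gHpb, gHre, gHrb, gTpe, gTpb, gTre, gTrb. Columns: Ww, Wz, Ew, Ez.
{hHpe} → row (0,6) (0,6) (5,0) (5,6)
{hHpb} → row (0,6) (0,6) (5,0) (3,4)
{hHre} → row (0,6) (0,6) (3,6) (5,6)
{hHrb} → row (0,6) (0,6) (3,6) (3,4)
{hTpe} → row (2,6) (2,6) (5,0) (5,6)
{hTpb} → row (2,6) (2,6) (5,0) (3,4)
{hTre} → row (2,6) (2,6) (3,6) (5,6)
{hTrb} → row (2,6) (2,6) (3,6) (3,4)
{kHpe, kHpb, kHre, kHrb, kTpe, kTpb, kTre, kTrb} → row (1,6) (1,6) (1,6) (1,6)
{gHpe, gHpb, gHre, gHrb, gTpe, gTpb, gTre, gTrb} → row (6,6) (6,6) (6,6) (6,6)
That's 10 distinct rows out of 24 strategies.

10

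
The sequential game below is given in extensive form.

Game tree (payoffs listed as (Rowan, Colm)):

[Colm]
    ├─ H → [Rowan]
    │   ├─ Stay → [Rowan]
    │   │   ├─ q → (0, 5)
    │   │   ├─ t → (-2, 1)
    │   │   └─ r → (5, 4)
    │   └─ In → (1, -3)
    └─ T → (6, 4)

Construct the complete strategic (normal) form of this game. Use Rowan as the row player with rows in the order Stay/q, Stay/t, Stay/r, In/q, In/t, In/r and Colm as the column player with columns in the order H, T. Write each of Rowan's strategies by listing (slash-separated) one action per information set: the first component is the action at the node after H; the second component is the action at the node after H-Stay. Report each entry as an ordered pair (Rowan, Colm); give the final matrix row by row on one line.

              H        T
Stay/q    (0,5)    (6,4)
Stay/t   (-2,1)    (6,4)
Stay/r    (5,4)    (6,4)
  In/q   (1,-3)    (6,4)
  In/t   (1,-3)    (6,4)
  In/r   (1,-3)    (6,4)

Stay/q: (0,5) (6,4) | Stay/t: (-2,1) (6,4) | Stay/r: (5,4) (6,4) | In/q: (1,-3) (6,4) | In/t: (1,-3) (6,4) | In/r: (1,-3) (6,4)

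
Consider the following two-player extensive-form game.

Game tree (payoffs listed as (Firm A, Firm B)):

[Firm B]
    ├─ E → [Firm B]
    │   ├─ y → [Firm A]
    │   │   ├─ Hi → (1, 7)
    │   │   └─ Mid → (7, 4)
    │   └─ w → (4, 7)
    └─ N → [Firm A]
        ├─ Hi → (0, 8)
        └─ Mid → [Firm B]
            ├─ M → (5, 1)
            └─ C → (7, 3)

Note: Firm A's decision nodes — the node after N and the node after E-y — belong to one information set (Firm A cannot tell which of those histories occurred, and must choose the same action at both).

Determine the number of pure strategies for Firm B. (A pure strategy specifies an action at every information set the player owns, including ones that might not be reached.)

8

Firm B owns the root with actions {E, N} — two choices.
Firm B owns the node after E with actions {y, w} — two choices.
Firm B owns the node after N-Mid with actions {M, C} — two choices.
A pure strategy fixes one action at each information set independently, so the count is the product 2 × 2 × 2 = 8.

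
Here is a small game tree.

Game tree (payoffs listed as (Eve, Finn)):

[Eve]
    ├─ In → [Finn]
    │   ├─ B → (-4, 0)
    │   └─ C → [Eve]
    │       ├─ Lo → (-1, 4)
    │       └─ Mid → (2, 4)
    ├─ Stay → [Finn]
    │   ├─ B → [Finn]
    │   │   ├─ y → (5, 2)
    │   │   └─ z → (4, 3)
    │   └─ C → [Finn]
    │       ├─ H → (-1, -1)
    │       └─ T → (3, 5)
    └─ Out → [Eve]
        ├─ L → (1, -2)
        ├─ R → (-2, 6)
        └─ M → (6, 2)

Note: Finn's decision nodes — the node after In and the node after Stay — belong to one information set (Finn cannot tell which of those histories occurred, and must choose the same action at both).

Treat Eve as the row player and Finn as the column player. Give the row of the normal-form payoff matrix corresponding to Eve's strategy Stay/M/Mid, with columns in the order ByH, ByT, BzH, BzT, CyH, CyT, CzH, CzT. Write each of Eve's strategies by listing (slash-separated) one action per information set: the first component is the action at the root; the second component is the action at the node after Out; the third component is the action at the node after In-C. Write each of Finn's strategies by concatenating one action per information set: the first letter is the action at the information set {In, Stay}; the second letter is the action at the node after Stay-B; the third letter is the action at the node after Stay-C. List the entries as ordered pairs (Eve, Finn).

vs ByH: Eve plays Stay → Finn plays B at [Stay] → Finn plays y at [Stay-B] → (5, 2)
vs ByT: Eve plays Stay → Finn plays B at [Stay] → Finn plays y at [Stay-B] → (5, 2)
vs BzH: Eve plays Stay → Finn plays B at [Stay] → Finn plays z at [Stay-B] → (4, 3)
vs BzT: Eve plays Stay → Finn plays B at [Stay] → Finn plays z at [Stay-B] → (4, 3)
vs CyH: Eve plays Stay → Finn plays C at [Stay] → Finn plays H at [Stay-C] → (-1, -1)
vs CyT: Eve plays Stay → Finn plays C at [Stay] → Finn plays T at [Stay-C] → (3, 5)
vs CzH: Eve plays Stay → Finn plays C at [Stay] → Finn plays H at [Stay-C] → (-1, -1)
vs CzT: Eve plays Stay → Finn plays C at [Stay] → Finn plays T at [Stay-C] → (3, 5)

(5,2) (5,2) (4,3) (4,3) (-1,-1) (3,5) (-1,-1) (3,5)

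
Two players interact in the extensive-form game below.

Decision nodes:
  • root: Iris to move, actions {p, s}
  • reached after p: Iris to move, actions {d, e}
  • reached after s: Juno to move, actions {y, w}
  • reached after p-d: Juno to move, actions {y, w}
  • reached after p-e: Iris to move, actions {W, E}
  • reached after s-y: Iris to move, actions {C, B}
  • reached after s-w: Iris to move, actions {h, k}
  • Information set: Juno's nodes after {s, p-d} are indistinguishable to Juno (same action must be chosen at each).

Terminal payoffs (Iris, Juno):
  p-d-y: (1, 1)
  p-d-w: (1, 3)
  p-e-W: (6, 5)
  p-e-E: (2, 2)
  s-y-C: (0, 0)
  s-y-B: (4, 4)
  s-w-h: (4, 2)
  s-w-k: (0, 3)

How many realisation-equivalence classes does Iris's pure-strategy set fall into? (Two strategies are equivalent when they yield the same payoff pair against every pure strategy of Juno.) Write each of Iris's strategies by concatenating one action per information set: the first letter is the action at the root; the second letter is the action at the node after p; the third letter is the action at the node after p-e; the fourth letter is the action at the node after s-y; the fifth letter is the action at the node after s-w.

Iris has 32 pure strategies: pdWCh, pdWCk, pdWBh, pdWBk, pdECh, pdECk, pdEBh, pdEBk, peWCh, peWCk, peWBh, peWBk, peECh, peECk, peEBh, peEBk, sdWCh, sdWCk, sdWBh, sdWBk, sdECh, sdECk, sdEBh, sdEBk, seWCh, seWCk, seWBh, seWBk, seECh, seECk, seEBh, seEBk. Columns: y, w.
{pdWCh, pdWCk, pdWBh, pdWBk, pdECh, pdECk, pdEBh, pdEBk} → row (1,1) (1,3)
{peWCh, peWCk, peWBh, peWBk} → row (6,5) (6,5)
{peECh, peECk, peEBh, peEBk} → row (2,2) (2,2)
{sdWCh, sdECh, seWCh, seECh} → row (0,0) (4,2)
{sdWCk, sdECk, seWCk, seECk} → row (0,0) (0,3)
{sdWBh, sdEBh, seWBh, seEBh} → row (4,4) (4,2)
{sdWBk, sdEBk, seWBk, seEBk} → row (4,4) (0,3)
That's 7 distinct rows out of 32 strategies.

7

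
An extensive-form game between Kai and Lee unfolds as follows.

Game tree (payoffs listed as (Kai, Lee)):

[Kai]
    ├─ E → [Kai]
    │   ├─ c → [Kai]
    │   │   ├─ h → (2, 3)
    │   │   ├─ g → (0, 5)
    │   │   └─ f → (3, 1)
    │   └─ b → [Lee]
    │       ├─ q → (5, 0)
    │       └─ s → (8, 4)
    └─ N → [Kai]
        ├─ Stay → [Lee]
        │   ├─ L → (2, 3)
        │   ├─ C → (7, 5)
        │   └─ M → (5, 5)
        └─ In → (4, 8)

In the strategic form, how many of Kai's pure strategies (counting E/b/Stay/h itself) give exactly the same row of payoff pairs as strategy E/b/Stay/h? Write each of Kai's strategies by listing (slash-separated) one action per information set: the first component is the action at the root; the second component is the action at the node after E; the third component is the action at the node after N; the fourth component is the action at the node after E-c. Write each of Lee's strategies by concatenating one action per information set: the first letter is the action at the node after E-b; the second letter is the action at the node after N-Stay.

Row for E/b/Stay/h (columns qL, qC, qM, sL, sC, sM): (5,0) (5,0) (5,0) (8,4) (8,4) (8,4).
Under E/b/Stay/h, Kai's choice at the node after N and at the node after E-c can never be reached regardless of what Lee does, so varying those choices leaves every outcome unchanged.
Holding the reachable choices fixed and varying the unreachable ones freely already gives 2 × 3 = 6 equivalent strategies.
No other strategy reproduces this row, so those 6 are the full class: E/b/Stay/h, E/b/Stay/g, E/b/Stay/f, E/b/In/h, E/b/In/g, E/b/In/f.

6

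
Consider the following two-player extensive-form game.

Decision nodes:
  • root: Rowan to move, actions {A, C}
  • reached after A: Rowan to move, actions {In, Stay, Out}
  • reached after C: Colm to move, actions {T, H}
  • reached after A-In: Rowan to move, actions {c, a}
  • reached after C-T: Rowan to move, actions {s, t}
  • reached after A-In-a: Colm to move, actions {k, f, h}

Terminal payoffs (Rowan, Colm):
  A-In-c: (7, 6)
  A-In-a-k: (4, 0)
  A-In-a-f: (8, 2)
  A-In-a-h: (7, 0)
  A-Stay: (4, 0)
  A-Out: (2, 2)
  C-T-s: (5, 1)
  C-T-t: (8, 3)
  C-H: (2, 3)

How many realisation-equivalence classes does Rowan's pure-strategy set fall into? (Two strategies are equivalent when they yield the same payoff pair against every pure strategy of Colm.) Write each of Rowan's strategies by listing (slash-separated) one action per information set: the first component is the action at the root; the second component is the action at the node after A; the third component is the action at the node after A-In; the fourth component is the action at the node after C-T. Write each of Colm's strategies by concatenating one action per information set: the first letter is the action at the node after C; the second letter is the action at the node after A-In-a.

6

Rowan has 24 pure strategies: A/In/c/s, A/In/c/t, A/In/a/s, A/In/a/t, A/Stay/c/s, A/Stay/c/t, A/Stay/a/s, A/Stay/a/t, A/Out/c/s, A/Out/c/t, A/Out/a/s, A/Out/a/t, C/In/c/s, C/In/c/t, C/In/a/s, C/In/a/t, C/Stay/c/s, C/Stay/c/t, C/Stay/a/s, C/Stay/a/t, C/Out/c/s, C/Out/c/t, C/Out/a/s, C/Out/a/t. Columns: Tk, Tf, Th, Hk, Hf, Hh.
{A/In/c/s, A/In/c/t} → row (7,6) (7,6) (7,6) (7,6) (7,6) (7,6)
{A/In/a/s, A/In/a/t} → row (4,0) (8,2) (7,0) (4,0) (8,2) (7,0)
{A/Stay/c/s, A/Stay/c/t, A/Stay/a/s, A/Stay/a/t} → row (4,0) (4,0) (4,0) (4,0) (4,0) (4,0)
{A/Out/c/s, A/Out/c/t, A/Out/a/s, A/Out/a/t} → row (2,2) (2,2) (2,2) (2,2) (2,2) (2,2)
{C/In/c/s, C/In/a/s, C/Stay/c/s, C/Stay/a/s, C/Out/c/s, C/Out/a/s} → row (5,1) (5,1) (5,1) (2,3) (2,3) (2,3)
{C/In/c/t, C/In/a/t, C/Stay/c/t, C/Stay/a/t, C/Out/c/t, C/Out/a/t} → row (8,3) (8,3) (8,3) (2,3) (2,3) (2,3)
That's 6 distinct rows out of 24 strategies.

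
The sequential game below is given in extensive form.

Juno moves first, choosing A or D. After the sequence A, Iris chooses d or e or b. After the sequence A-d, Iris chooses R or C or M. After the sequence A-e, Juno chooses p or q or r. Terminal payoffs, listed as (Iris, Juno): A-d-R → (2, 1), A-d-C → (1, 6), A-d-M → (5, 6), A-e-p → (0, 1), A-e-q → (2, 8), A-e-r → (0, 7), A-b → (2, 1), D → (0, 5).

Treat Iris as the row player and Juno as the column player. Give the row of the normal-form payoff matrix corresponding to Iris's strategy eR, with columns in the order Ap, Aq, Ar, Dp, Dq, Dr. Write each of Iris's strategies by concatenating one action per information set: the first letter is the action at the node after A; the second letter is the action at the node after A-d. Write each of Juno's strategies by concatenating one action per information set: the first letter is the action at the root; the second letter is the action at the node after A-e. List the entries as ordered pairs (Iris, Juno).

(0,1) (2,8) (0,7) (0,5) (0,5) (0,5)

vs Ap: Juno plays A → Iris plays e at [A] → Juno plays p at [A-e] → (0, 1)
vs Aq: Juno plays A → Iris plays e at [A] → Juno plays q at [A-e] → (2, 8)
vs Ar: Juno plays A → Iris plays e at [A] → Juno plays r at [A-e] → (0, 7)
vs Dp: Juno plays D → (0, 5)
vs Dq: Juno plays D → (0, 5)
vs Dr: Juno plays D → (0, 5)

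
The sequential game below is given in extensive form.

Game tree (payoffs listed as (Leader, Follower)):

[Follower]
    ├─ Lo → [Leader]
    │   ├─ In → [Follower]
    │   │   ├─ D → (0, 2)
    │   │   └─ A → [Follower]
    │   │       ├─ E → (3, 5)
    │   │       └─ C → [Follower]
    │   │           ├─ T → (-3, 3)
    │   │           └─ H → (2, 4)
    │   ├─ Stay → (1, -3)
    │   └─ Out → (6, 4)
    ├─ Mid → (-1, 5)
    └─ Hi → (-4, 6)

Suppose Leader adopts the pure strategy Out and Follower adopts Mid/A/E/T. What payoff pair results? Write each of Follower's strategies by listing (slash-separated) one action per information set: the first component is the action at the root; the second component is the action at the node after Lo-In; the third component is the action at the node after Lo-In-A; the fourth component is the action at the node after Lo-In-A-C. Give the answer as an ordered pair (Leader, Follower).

Trace the play path from the root:
  Follower plays Mid
→ terminal payoff (-1, 5).
(Leader's choice at the node after Lo is never reached on this path, so it doesn't affect the outcome.)

(-1, 5)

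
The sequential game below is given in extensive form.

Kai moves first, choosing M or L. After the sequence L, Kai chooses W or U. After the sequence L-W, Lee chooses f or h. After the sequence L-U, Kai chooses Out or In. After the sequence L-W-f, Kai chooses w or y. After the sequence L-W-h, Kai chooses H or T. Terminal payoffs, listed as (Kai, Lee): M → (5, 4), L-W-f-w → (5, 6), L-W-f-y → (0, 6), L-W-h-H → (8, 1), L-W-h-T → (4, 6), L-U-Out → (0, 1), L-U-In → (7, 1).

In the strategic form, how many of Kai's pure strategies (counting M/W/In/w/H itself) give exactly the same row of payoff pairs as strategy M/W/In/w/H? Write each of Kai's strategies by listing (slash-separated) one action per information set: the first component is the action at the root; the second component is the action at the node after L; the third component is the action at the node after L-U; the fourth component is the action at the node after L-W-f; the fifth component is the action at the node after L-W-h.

Row for M/W/In/w/H (columns f, h): (5,4) (5,4).
Under M/W/In/w/H, Kai's choice at the node after L and at the node after L-U and at the node after L-W-f and at the node after L-W-h can never be reached regardless of what Lee does, so varying those choices leaves every outcome unchanged.
Holding the reachable choices fixed and varying the unreachable ones freely already gives 2 × 2 × 2 × 2 = 16 equivalent strategies.
No other strategy reproduces this row, so those 16 are the full class: M/W/Out/w/H, M/W/Out/w/T, M/W/Out/y/H, M/W/Out/y/T, M/W/In/w/H, M/W/In/w/T, M/W/In/y/H, M/W/In/y/T, M/U/Out/w/H, M/U/Out/w/T, M/U/Out/y/H, M/U/Out/y/T, M/U/In/w/H, M/U/In/w/T, M/U/In/y/H, M/U/In/y/T.

16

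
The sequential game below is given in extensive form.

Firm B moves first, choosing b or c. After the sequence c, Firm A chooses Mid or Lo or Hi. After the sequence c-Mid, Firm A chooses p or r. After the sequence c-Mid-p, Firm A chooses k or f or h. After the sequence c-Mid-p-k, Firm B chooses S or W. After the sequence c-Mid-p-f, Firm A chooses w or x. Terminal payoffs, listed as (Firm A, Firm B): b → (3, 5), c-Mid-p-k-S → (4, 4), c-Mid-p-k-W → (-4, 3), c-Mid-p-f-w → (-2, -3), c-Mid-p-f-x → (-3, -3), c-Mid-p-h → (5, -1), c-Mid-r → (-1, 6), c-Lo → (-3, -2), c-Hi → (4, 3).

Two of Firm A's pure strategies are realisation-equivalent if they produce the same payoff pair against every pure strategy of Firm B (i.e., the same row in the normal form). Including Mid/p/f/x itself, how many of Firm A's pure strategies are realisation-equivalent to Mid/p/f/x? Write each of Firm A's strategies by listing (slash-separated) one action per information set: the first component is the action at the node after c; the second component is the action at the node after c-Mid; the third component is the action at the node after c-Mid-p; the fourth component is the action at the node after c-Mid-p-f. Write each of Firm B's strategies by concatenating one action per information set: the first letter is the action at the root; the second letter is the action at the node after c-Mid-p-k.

Row for Mid/p/f/x (columns bS, bW, cS, cW): (3,5) (3,5) (-3,-3) (-3,-3).
Every one of Firm A's information sets is on the play path for some reply by Firm B when Firm A follows Mid/p/f/x.
Changing the action at any of them therefore changes at least one column, so only Mid/p/f/x itself gives this row.

1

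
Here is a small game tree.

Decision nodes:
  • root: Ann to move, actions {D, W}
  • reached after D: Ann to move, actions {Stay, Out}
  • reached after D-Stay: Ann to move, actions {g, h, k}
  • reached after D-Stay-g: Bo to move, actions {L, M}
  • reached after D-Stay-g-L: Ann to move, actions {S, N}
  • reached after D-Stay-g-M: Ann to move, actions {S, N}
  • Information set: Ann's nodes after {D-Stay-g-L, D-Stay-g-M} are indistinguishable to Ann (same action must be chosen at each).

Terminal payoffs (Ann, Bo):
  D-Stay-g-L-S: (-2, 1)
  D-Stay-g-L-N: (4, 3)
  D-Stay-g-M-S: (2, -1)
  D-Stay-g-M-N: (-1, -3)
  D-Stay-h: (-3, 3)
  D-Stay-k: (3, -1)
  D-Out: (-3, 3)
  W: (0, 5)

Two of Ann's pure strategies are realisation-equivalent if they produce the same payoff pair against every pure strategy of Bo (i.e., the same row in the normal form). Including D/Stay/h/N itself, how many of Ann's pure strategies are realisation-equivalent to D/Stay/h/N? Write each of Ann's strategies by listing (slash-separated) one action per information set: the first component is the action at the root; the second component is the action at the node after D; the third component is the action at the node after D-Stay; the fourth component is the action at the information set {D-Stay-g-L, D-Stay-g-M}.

Row for D/Stay/h/N (columns L, M): (-3,3) (-3,3).
Under D/Stay/h/N, Ann's choice at the information set {D-Stay-g-L, D-Stay-g-M} can never be reached regardless of what Bo does, so varying those choices leaves every outcome unchanged.
Holding the reachable choices fixed and varying the unreachable one freely already gives 2 equivalent strategies.
Checking the remaining rows, D/Out/g/S, D/Out/g/N, D/Out/h/S, D/Out/h/N, D/Out/k/S, D/Out/k/N also happen to give the same payoffs in every column, bringing the total to 8: D/Stay/h/S, D/Stay/h/N, D/Out/g/S, D/Out/g/N, D/Out/h/S, D/Out/h/N, D/Out/k/S, D/Out/k/N.

8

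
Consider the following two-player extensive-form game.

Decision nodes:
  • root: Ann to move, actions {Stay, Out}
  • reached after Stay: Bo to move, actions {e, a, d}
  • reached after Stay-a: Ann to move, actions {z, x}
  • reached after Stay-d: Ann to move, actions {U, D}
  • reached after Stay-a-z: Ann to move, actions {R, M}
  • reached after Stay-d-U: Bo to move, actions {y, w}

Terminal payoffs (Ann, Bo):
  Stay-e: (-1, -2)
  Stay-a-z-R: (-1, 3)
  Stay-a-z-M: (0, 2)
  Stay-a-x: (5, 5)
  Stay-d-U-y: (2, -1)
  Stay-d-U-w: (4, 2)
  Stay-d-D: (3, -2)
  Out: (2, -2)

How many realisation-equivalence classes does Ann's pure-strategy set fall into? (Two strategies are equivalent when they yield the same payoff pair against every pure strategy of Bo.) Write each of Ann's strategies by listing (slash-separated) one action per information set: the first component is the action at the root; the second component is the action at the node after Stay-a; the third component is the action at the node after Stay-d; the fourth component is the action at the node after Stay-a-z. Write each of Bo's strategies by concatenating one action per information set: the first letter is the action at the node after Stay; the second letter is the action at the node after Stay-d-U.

Ann has 16 pure strategies: Stay/z/U/R, Stay/z/U/M, Stay/z/D/R, Stay/z/D/M, Stay/x/U/R, Stay/x/U/M, Stay/x/D/R, Stay/x/D/M, Out/z/U/R, Out/z/U/M, Out/z/D/R, Out/z/D/M, Out/x/U/R, Out/x/U/M, Out/x/D/R, Out/x/D/M. Columns: ey, ew, ay, aw, dy, dw.
{Stay/z/U/R} → row (-1,-2) (-1,-2) (-1,3) (-1,3) (2,-1) (4,2)
{Stay/z/U/M} → row (-1,-2) (-1,-2) (0,2) (0,2) (2,-1) (4,2)
{Stay/z/D/R} → row (-1,-2) (-1,-2) (-1,3) (-1,3) (3,-2) (3,-2)
{Stay/z/D/M} → row (-1,-2) (-1,-2) (0,2) (0,2) (3,-2) (3,-2)
{Stay/x/U/R, Stay/x/U/M} → row (-1,-2) (-1,-2) (5,5) (5,5) (2,-1) (4,2)
{Stay/x/D/R, Stay/x/D/M} → row (-1,-2) (-1,-2) (5,5) (5,5) (3,-2) (3,-2)
{Out/z/U/R, Out/z/U/M, Out/z/D/R, Out/z/D/M, Out/x/U/R, Out/x/U/M, Out/x/D/R, Out/x/D/M} → row (2,-2) (2,-2) (2,-2) (2,-2) (2,-2) (2,-2)
That's 7 distinct rows out of 16 strategies.

7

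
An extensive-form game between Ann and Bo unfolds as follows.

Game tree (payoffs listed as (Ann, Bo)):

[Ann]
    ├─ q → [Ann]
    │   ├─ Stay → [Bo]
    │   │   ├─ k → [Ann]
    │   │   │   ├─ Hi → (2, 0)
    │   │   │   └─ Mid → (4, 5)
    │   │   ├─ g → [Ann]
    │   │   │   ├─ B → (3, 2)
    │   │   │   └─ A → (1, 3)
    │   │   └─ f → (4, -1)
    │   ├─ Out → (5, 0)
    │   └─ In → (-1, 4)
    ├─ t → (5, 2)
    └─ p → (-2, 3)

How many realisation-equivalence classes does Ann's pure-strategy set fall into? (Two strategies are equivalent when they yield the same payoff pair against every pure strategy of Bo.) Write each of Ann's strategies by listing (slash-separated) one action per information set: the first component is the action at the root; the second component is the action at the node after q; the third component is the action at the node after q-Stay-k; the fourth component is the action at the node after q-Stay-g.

Ann has 36 pure strategies: q/Stay/Hi/B, q/Stay/Hi/A, q/Stay/Mid/B, q/Stay/Mid/A, q/Out/Hi/B, q/Out/Hi/A, q/Out/Mid/B, q/Out/Mid/A, q/In/Hi/B, q/In/Hi/A, q/In/Mid/B, q/In/Mid/A, t/Stay/Hi/B, t/Stay/Hi/A, t/Stay/Mid/B, t/Stay/Mid/A, t/Out/Hi/B, t/Out/Hi/A, t/Out/Mid/B, t/Out/Mid/A, t/In/Hi/B, t/In/Hi/A, t/In/Mid/B, t/In/Mid/A, p/Stay/Hi/B, p/Stay/Hi/A, p/Stay/Mid/B, p/Stay/Mid/A, p/Out/Hi/B, p/Out/Hi/A, p/Out/Mid/B, p/Out/Mid/A, p/In/Hi/B, p/In/Hi/A, p/In/Mid/B, p/In/Mid/A. Columns: k, g, f.
{q/Stay/Hi/B} → row (2,0) (3,2) (4,-1)
{q/Stay/Hi/A} → row (2,0) (1,3) (4,-1)
{q/Stay/Mid/B} → row (4,5) (3,2) (4,-1)
{q/Stay/Mid/A} → row (4,5) (1,3) (4,-1)
{q/Out/Hi/B, q/Out/Hi/A, q/Out/Mid/B, q/Out/Mid/A} → row (5,0) (5,0) (5,0)
{q/In/Hi/B, q/In/Hi/A, q/In/Mid/B, q/In/Mid/A} → row (-1,4) (-1,4) (-1,4)
{t/Stay/Hi/B, t/Stay/Hi/A, t/Stay/Mid/B, t/Stay/Mid/A, t/Out/Hi/B, t/Out/Hi/A, t/Out/Mid/B, t/Out/Mid/A, t/In/Hi/B, t/In/Hi/A, t/In/Mid/B, t/In/Mid/A} → row (5,2) (5,2) (5,2)
{p/Stay/Hi/B, p/Stay/Hi/A, p/Stay/Mid/B, p/Stay/Mid/A, p/Out/Hi/B, p/Out/Hi/A, p/Out/Mid/B, p/Out/Mid/A, p/In/Hi/B, p/In/Hi/A, p/In/Mid/B, p/In/Mid/A} → row (-2,3) (-2,3) (-2,3)
That's 8 distinct rows out of 36 strategies.

8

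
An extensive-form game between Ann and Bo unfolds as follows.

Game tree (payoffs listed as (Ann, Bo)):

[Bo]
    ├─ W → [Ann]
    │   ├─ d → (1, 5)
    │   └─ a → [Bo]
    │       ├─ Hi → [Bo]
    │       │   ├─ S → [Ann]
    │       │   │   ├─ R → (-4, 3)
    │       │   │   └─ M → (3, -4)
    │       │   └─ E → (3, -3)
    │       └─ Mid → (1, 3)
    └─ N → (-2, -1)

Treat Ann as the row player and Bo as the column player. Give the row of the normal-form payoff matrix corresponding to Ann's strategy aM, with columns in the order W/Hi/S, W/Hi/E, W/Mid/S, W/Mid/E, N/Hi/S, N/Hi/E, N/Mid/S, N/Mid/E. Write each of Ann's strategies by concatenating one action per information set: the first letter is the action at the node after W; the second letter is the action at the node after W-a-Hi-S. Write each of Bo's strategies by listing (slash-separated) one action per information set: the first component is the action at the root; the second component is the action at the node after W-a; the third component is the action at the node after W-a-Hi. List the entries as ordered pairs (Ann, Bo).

(3,-4) (3,-3) (1,3) (1,3) (-2,-1) (-2,-1) (-2,-1) (-2,-1)

vs W/Hi/S: Bo plays W → Ann plays a at [W] → Bo plays Hi at [W-a] → Bo plays S at [W-a-Hi] → Ann plays M at [W-a-Hi-S] → (3, -4)
vs W/Hi/E: Bo plays W → Ann plays a at [W] → Bo plays Hi at [W-a] → Bo plays E at [W-a-Hi] → (3, -3)
vs W/Mid/S: Bo plays W → Ann plays a at [W] → Bo plays Mid at [W-a] → (1, 3)
vs W/Mid/E: Bo plays W → Ann plays a at [W] → Bo plays Mid at [W-a] → (1, 3)
vs N/Hi/S: Bo plays N → (-2, -1)
vs N/Hi/E: Bo plays N → (-2, -1)
vs N/Mid/S: Bo plays N → (-2, -1)
vs N/Mid/E: Bo plays N → (-2, -1)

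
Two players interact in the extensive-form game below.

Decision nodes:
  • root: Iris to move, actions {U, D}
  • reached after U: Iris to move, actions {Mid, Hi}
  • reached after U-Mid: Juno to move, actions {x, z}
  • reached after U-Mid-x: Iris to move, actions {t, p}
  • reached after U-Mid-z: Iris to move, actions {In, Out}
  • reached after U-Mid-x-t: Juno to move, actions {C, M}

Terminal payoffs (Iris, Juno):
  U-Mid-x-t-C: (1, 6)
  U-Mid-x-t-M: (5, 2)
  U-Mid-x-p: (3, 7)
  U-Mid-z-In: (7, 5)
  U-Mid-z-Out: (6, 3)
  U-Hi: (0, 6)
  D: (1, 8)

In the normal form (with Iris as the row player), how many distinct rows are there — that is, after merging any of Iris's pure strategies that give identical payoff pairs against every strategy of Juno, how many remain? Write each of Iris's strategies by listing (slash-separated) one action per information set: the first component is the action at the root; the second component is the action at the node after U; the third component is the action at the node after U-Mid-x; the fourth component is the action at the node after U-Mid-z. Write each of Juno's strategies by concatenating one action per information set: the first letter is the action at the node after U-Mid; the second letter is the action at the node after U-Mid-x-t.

6

Iris has 16 pure strategies: U/Mid/t/In, U/Mid/t/Out, U/Mid/p/In, U/Mid/p/Out, U/Hi/t/In, U/Hi/t/Out, U/Hi/p/In, U/Hi/p/Out, D/Mid/t/In, D/Mid/t/Out, D/Mid/p/In, D/Mid/p/Out, D/Hi/t/In, D/Hi/t/Out, D/Hi/p/In, D/Hi/p/Out. Columns: xC, xM, zC, zM.
{U/Mid/t/In} → row (1,6) (5,2) (7,5) (7,5)
{U/Mid/t/Out} → row (1,6) (5,2) (6,3) (6,3)
{U/Mid/p/In} → row (3,7) (3,7) (7,5) (7,5)
{U/Mid/p/Out} → row (3,7) (3,7) (6,3) (6,3)
{U/Hi/t/In, U/Hi/t/Out, U/Hi/p/In, U/Hi/p/Out} → row (0,6) (0,6) (0,6) (0,6)
{D/Mid/t/In, D/Mid/t/Out, D/Mid/p/In, D/Mid/p/Out, D/Hi/t/In, D/Hi/t/Out, D/Hi/p/In, D/Hi/p/Out} → row (1,8) (1,8) (1,8) (1,8)
That's 6 distinct rows out of 16 strategies.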